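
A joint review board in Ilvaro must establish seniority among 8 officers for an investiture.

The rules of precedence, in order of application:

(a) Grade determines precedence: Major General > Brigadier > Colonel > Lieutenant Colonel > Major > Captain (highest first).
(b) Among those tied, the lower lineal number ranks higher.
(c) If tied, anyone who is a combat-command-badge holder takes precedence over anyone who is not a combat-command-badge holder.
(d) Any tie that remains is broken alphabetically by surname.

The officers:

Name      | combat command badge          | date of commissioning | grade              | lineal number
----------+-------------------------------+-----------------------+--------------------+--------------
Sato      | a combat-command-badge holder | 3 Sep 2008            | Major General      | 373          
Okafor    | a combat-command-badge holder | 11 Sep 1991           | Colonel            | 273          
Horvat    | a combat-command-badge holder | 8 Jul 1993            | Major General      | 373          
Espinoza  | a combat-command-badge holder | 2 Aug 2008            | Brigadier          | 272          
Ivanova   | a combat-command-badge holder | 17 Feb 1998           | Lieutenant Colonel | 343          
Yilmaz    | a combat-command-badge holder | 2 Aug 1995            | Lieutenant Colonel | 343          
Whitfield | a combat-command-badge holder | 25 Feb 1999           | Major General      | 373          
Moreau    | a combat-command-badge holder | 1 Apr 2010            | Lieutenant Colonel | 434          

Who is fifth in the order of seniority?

By grade: Horvat, Sato and Whitfield (Major General); then Espinoza (Brigadier); then Okafor (Colonel); then Ivanova, Yilmaz and Moreau (Lieutenant Colonel).
Horvat, Sato and Whitfield all have lineal number 373, so the next rule applies.
Horvat, Sato and Whitfield are each a combat-command-badge holder, so the next rule applies.
Among Horvat, Sato and Whitfield, alphabetically by surname: Horvat before Sato before Whitfield.
Among Ivanova, Yilmaz and Moreau, by lineal number (lower first): Ivanova and Yilmaz (343) before Moreau (434).
Ivanova and Yilmaz are each a combat-command-badge holder, so the next rule applies.
Among Ivanova and Yilmaz, alphabetically by surname: Ivanova before Yilmaz.
Order: Horvat, Sato, Whitfield, Espinoza, Okafor, Ivanova, Yilmaz, Moreau.

Okafor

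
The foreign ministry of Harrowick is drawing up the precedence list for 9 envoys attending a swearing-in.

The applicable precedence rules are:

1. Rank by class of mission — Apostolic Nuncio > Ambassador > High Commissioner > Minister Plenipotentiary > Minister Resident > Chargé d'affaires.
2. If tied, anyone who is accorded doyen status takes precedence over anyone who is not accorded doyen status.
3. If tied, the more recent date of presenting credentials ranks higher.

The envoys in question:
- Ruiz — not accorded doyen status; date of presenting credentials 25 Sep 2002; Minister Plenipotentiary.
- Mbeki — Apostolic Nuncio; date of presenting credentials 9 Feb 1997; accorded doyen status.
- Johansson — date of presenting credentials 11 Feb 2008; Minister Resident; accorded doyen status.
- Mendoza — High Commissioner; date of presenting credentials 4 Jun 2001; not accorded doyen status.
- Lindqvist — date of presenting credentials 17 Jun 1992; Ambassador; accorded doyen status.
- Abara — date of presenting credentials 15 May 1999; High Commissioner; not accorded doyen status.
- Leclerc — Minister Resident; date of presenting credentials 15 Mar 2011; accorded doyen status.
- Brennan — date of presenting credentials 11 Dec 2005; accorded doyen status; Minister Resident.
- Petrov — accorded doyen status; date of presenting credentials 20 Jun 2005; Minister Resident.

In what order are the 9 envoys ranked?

Mbeki, Lindqvist, Mendoza, Abara, Ruiz, Leclerc, Johansson, Brennan, Petrov

By class of mission: Mbeki (Apostolic Nuncio); then Lindqvist (Ambassador); then Mendoza and Abara (High Commissioner); then Ruiz (Minister Plenipotentiary); then Leclerc, Johansson, Brennan and Petrov (Minister Resident).
Mendoza and Abara are each not accorded doyen status, so the next rule applies.
Among Mendoza and Abara, by date of presenting credentials (later first): Mendoza (4 Jun 2001) before Abara (15 May 1999).
Leclerc, Johansson, Brennan and Petrov are each accorded doyen status, so the next rule applies.
Among Leclerc, Johansson, Brennan and Petrov, by date of presenting credentials (later first): Leclerc (15 Mar 2011) before Johansson (11 Feb 2008) before Brennan (11 Dec 2005) before Petrov (20 Jun 2005).
Full order: Mbeki, Lindqvist, Mendoza, Abara, Ruiz, Leclerc, Johansson, Brennan, Petrov.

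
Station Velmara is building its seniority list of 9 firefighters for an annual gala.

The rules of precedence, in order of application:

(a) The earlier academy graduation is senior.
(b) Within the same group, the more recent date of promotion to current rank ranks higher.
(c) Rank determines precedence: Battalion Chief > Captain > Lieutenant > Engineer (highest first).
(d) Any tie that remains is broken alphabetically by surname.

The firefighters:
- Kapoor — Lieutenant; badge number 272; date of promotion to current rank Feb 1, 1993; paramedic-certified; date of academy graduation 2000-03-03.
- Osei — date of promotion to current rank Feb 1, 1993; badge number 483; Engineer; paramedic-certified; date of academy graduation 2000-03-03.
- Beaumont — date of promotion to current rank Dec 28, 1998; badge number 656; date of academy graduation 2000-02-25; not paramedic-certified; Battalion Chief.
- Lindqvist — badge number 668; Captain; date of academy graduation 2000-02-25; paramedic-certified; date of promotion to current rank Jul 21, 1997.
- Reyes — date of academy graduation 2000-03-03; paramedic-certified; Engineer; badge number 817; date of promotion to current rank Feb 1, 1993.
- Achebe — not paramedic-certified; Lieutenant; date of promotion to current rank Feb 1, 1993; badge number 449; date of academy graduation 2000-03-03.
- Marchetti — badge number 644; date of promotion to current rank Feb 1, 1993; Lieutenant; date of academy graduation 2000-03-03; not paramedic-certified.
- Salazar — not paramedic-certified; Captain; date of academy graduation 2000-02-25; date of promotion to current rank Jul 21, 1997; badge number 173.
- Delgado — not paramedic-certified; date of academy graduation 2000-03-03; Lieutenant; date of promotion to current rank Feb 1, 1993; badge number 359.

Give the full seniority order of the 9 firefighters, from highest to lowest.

By date of academy graduation (earlier first): Beaumont, Lindqvist and Salazar (each 2000-02-25); then Achebe, Delgado, Kapoor, Marchetti, Osei and Reyes (each 2000-03-03).
Among Beaumont, Lindqvist and Salazar, by date of promotion to current rank (later first): Beaumont (Dec 28, 1998) before Lindqvist and Salazar (Jul 21, 1997).
Lindqvist and Salazar are each Captain, so the next rule applies.
Among Lindqvist and Salazar, alphabetically by surname: Lindqvist before Salazar.
Achebe, Delgado, Kapoor, Marchetti, Osei and Reyes all have date of promotion to current rank Feb 1, 1993, so the next rule applies.
Among Achebe, Delgado, Kapoor, Marchetti, Osei and Reyes, by rank: Achebe, Delgado, Kapoor and Marchetti (Lieutenant) before Osei and Reyes (Engineer).
Among Achebe, Delgado, Kapoor and Marchetti, alphabetically by surname: Achebe before Delgado before Kapoor before Marchetti.
Among Osei and Reyes, alphabetically by surname: Osei before Reyes.
Full order: Beaumont, Lindqvist, Salazar, Achebe, Delgado, Kapoor, Marchetti, Osei, Reyes.

Beaumont, Lindqvist, Salazar, Achebe, Delgado, Kapoor, Marchetti, Osei, Reyes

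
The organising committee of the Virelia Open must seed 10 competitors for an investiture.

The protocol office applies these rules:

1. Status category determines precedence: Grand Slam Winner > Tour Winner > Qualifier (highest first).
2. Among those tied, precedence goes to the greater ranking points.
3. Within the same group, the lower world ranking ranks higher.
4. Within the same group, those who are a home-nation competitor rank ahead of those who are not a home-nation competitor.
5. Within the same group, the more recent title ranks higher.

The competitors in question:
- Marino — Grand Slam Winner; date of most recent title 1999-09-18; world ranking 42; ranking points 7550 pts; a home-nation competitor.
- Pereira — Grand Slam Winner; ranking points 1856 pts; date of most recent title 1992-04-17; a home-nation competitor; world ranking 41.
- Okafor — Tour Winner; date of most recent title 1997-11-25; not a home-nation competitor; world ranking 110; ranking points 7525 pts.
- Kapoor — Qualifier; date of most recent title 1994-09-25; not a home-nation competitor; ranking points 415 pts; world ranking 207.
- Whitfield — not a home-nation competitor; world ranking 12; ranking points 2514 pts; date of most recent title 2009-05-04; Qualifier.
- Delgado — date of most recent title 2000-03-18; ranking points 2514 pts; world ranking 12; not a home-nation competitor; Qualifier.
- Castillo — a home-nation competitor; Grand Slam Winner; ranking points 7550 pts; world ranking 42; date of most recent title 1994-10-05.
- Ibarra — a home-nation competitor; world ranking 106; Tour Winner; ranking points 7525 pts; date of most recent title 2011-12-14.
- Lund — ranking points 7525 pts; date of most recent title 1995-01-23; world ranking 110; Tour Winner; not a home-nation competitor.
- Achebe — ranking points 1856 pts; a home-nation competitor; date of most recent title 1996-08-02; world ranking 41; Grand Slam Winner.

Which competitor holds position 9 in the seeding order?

By status category: Marino, Castillo, Achebe and Pereira (Grand Slam Winner); then Ibarra, Okafor and Lund (Tour Winner); then Whitfield, Delgado and Kapoor (Qualifier).
Among Marino, Castillo, Achebe and Pereira, by ranking points (higher first): Marino and Castillo (7550 pts) before Achebe and Pereira (1856 pts).
Marino and Castillo both have world ranking 42, so the next rule applies.
Marino and Castillo are each a home-nation competitor, so the next rule applies.
Among Marino and Castillo, by date of most recent title (later first): Marino (1999-09-18) before Castillo (1994-10-05).
Achebe and Pereira both have world ranking 41, so the next rule applies.
Achebe and Pereira are each a home-nation competitor, so the next rule applies.
Among Achebe and Pereira, by date of most recent title (later first): Achebe (1996-08-02) before Pereira (1992-04-17).
Ibarra, Okafor and Lund all have ranking points 7525 pts, so the next rule applies.
Among Ibarra, Okafor and Lund, by world ranking (lower first): Ibarra (106) before Okafor and Lund (110).
Okafor and Lund are each not a home-nation competitor, so the next rule applies.
Among Okafor and Lund, by date of most recent title (later first): Okafor (1997-11-25) before Lund (1995-01-23).
Among Whitfield, Delgado and Kapoor, by ranking points (higher first): Whitfield and Delgado (2514 pts) before Kapoor (415 pts).
Whitfield and Delgado both have world ranking 12, so the next rule applies.
Whitfield and Delgado are each not a home-nation competitor, so the next rule applies.
Among Whitfield and Delgado, by date of most recent title (later first): Whitfield (2009-05-04) before Delgado (2000-03-18).
Order: Marino, Castillo, Achebe, Pereira, Ibarra, Okafor, Lund, Whitfield, Delgado, Kapoor.

Delgado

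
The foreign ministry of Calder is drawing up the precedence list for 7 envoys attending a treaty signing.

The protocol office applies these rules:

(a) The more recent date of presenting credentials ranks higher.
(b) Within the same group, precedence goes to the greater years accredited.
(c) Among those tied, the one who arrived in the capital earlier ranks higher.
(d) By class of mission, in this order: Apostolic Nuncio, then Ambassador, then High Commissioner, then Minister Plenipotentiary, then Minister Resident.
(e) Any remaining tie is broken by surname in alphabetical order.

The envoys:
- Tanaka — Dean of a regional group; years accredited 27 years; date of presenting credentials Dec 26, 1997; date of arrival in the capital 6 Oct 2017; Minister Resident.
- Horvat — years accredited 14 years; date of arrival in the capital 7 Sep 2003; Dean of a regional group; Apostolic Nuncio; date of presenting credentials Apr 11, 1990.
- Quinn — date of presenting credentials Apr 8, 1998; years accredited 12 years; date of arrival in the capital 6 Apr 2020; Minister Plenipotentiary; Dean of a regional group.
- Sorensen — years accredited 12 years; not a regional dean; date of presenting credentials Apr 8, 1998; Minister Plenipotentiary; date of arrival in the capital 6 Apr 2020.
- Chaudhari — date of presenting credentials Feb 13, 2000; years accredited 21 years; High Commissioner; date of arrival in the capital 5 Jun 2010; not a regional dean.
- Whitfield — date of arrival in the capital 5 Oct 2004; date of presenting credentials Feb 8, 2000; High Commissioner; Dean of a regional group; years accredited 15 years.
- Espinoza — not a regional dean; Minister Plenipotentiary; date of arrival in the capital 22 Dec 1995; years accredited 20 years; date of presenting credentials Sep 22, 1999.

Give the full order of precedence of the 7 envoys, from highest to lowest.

By date of presenting credentials (later first): Chaudhari (Feb 13, 2000); then Whitfield (Feb 8, 2000); then Espinoza (Sep 22, 1999); then Quinn and Sorensen (both Apr 8, 1998); then Tanaka (Dec 26, 1997); then Horvat (Apr 11, 1990).
Quinn and Sorensen both have years accredited 12 years, so the next rule applies.
Quinn and Sorensen both have date of arrival in the capital 6 Apr 2020, so the next rule applies.
Quinn and Sorensen are each Minister Plenipotentiary, so the next rule applies.
Among Quinn and Sorensen, alphabetically by surname: Quinn before Sorensen.
Full order: Chaudhari, Whitfield, Espinoza, Quinn, Sorensen, Tanaka, Horvat.

Chaudhari, Whitfield, Espinoza, Quinn, Sorensen, Tanaka, Horvat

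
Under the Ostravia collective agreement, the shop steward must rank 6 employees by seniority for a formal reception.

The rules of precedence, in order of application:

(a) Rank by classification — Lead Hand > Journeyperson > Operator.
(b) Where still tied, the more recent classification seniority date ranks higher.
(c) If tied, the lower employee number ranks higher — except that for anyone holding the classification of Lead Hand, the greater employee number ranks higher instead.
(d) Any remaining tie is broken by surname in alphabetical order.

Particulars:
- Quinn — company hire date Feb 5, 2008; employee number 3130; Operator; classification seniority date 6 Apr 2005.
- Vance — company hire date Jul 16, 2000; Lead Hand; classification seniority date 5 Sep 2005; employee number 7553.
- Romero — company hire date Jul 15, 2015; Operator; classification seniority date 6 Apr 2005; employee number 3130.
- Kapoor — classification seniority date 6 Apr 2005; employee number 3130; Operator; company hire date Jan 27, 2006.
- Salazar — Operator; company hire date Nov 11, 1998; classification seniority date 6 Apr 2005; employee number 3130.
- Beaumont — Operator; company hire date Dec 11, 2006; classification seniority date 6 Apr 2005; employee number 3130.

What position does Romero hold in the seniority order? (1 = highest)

5

By classification: Vance (Lead Hand); then Beaumont, Kapoor, Quinn, Romero and Salazar (Operator).
Beaumont, Kapoor, Quinn, Romero and Salazar all have classification seniority date 6 Apr 2005, so the next rule applies.
Beaumont, Kapoor, Quinn, Romero and Salazar all have employee number 3130, so the next rule applies.
Among Beaumont, Kapoor, Quinn, Romero and Salazar, alphabetically by surname: Beaumont before Kapoor before Quinn before Romero before Salazar.
Order: Vance, Beaumont, Kapoor, Quinn, Romero, Salazar. So position 5.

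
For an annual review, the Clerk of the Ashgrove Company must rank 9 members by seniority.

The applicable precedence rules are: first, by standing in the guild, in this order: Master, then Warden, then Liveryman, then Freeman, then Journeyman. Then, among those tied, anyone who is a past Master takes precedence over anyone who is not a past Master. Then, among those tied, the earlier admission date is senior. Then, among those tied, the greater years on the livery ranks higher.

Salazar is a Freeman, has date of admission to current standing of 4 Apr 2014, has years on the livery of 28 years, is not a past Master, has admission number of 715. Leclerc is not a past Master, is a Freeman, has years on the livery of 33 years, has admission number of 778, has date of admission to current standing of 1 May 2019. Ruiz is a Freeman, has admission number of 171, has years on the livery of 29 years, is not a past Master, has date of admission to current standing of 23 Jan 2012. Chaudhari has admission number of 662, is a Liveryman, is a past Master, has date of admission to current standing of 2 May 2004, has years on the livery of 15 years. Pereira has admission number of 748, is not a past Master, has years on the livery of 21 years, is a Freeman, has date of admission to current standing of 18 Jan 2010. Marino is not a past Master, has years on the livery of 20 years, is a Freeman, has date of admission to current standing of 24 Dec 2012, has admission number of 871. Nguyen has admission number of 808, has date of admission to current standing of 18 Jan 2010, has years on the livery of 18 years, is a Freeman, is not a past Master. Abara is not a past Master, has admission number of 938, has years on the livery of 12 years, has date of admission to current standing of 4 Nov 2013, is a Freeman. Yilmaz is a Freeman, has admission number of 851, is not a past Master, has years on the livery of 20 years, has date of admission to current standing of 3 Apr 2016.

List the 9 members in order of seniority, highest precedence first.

Chaudhari, Pereira, Nguyen, Ruiz, Marino, Abara, Salazar, Yilmaz, Leclerc

By standing in the guild: Chaudhari (Liveryman); then Pereira, Nguyen, Ruiz, Marino, Abara, Salazar, Yilmaz and Leclerc (Freeman).
Pereira, Nguyen, Ruiz, Marino, Abara, Salazar, Yilmaz and Leclerc are each not a past Master, so the next rule applies.
Among Pereira, Nguyen, Ruiz, Marino, Abara, Salazar, Yilmaz and Leclerc, by date of admission to current standing (earlier first): Pereira and Nguyen (18 Jan 2010) before Ruiz (23 Jan 2012) before Marino (24 Dec 2012) before Abara (4 Nov 2013) before Salazar (4 Apr 2014) before Yilmaz (3 Apr 2016) before Leclerc (1 May 2019).
Among Pereira and Nguyen, by years on the livery (higher first): Pereira (21 years) before Nguyen (18 years).
Full order: Chaudhari, Pereira, Nguyen, Ruiz, Marino, Abara, Salazar, Yilmaz, Leclerc.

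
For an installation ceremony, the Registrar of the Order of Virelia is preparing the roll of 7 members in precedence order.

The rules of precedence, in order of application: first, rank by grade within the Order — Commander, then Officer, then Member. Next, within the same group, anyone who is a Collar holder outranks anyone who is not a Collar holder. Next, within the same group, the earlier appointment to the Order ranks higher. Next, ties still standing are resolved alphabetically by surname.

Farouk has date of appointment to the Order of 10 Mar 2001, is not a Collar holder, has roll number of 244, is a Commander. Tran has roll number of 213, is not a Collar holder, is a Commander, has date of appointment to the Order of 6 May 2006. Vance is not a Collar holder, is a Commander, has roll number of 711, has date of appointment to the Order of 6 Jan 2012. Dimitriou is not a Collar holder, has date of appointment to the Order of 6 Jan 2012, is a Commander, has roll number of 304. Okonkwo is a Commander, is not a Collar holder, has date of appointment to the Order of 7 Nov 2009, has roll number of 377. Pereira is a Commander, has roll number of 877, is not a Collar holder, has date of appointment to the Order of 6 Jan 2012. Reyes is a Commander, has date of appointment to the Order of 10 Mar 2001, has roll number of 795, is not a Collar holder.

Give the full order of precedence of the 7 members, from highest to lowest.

By grade within the Order: Farouk, Reyes, Tran, Okonkwo, Dimitriou, Pereira and Vance (Commander).
Farouk, Reyes, Tran, Okonkwo, Dimitriou, Pereira and Vance are each not a Collar holder, so the next rule applies.
Among Farouk, Reyes, Tran, Okonkwo, Dimitriou, Pereira and Vance, by date of appointment to the Order (earlier first): Farouk and Reyes (10 Mar 2001) before Tran (6 May 2006) before Okonkwo (7 Nov 2009) before Dimitriou, Pereira and Vance (6 Jan 2012).
Among Farouk and Reyes, alphabetically by surname: Farouk before Reyes.
Among Dimitriou, Pereira and Vance, alphabetically by surname: Dimitriou before Pereira before Vance.
Full order: Farouk, Reyes, Tran, Okonkwo, Dimitriou, Pereira, Vance.

Farouk, Reyes, Tran, Okonkwo, Dimitriou, Pereira, Vance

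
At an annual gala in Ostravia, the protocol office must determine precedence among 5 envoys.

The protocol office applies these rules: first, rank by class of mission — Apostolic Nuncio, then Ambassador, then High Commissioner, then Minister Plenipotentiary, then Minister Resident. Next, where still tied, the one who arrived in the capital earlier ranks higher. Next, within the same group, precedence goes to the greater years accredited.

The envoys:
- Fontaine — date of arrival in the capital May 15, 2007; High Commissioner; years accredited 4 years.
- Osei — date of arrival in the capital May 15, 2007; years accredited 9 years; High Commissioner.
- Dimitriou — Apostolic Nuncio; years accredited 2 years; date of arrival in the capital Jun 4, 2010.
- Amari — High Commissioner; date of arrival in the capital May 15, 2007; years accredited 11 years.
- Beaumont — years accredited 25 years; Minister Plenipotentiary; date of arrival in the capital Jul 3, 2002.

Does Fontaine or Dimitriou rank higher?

Dimitriou

By class of mission: Dimitriou (Apostolic Nuncio); then Amari, Osei and Fontaine (High Commissioner); then Beaumont (Minister Plenipotentiary).
Amari, Osei and Fontaine all have date of arrival in the capital May 15, 2007, so the next rule applies.
Among Amari, Osei and Fontaine, by years accredited (higher first): Amari (11 years) before Osei (9 years) before Fontaine (4 years).
So Dimitriou takes precedence.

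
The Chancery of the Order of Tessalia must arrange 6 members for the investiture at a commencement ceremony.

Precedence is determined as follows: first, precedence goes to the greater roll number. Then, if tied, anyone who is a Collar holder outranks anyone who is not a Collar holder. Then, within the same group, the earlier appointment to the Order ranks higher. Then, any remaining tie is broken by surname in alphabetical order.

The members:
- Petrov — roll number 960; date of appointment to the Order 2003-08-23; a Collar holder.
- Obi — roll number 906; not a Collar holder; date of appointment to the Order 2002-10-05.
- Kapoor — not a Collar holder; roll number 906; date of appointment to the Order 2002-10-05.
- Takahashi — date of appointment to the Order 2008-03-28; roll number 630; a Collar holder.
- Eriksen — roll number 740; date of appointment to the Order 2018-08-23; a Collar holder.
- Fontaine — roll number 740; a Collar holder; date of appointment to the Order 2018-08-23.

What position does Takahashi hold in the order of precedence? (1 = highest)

6

By roll number (higher first): Petrov (960); then Kapoor and Obi (both 906); then Eriksen and Fontaine (both 740); then Takahashi (630).
Kapoor and Obi are each not a Collar holder, so the next rule applies.
Kapoor and Obi both have date of appointment to the Order 2002-10-05, so the next rule applies.
Among Kapoor and Obi, alphabetically by surname: Kapoor before Obi.
Eriksen and Fontaine are each a Collar holder, so the next rule applies.
Eriksen and Fontaine both have date of appointment to the Order 2018-08-23, so the next rule applies.
Among Eriksen and Fontaine, alphabetically by surname: Eriksen before Fontaine.
Order: Petrov, Kapoor, Obi, Eriksen, Fontaine, Takahashi. So position 6.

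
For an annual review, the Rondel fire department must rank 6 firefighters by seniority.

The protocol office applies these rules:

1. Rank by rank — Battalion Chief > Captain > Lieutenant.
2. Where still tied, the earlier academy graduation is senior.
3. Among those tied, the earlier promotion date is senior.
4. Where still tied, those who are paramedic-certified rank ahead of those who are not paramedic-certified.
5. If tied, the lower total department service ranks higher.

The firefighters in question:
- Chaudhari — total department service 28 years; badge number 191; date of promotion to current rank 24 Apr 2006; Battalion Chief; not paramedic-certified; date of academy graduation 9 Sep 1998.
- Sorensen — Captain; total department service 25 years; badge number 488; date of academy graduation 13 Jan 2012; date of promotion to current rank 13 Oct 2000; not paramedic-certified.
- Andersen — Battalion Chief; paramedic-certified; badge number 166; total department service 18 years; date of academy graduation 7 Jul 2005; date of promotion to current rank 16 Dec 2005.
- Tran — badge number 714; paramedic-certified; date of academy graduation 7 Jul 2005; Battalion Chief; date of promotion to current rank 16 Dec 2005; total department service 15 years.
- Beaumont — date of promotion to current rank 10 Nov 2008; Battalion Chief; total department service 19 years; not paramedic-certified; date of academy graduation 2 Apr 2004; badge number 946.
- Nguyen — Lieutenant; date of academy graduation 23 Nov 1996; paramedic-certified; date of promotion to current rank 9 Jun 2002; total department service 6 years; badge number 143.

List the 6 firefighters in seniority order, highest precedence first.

By rank: Chaudhari, Beaumont, Tran and Andersen (Battalion Chief); then Sorensen (Captain); then Nguyen (Lieutenant).
Among Chaudhari, Beaumont, Tran and Andersen, by date of academy graduation (earlier first): Chaudhari (9 Sep 1998) before Beaumont (2 Apr 2004) before Tran and Andersen (7 Jul 2005).
Tran and Andersen both have date of promotion to current rank 16 Dec 2005, so the next rule applies.
Tran and Andersen are each paramedic-certified, so the next rule applies.
Among Tran and Andersen, by total department service (lower first): Tran (15 years) before Andersen (18 years).
Full order: Chaudhari, Beaumont, Tran, Andersen, Sorensen, Nguyen.

Chaudhari, Beaumont, Tran, Andersen, Sorensen, Nguyen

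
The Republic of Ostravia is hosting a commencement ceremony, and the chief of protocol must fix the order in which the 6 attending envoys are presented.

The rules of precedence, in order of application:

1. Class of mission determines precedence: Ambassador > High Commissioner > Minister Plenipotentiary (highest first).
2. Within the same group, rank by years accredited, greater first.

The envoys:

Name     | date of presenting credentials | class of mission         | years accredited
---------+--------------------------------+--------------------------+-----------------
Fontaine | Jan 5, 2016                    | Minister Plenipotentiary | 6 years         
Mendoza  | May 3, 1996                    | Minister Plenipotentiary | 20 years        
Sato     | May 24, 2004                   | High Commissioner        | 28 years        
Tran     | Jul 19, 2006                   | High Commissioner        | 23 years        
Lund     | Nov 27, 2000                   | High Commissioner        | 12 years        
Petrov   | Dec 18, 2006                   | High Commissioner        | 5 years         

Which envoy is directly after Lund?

Petrov

By class of mission: Sato, Tran, Lund and Petrov (High Commissioner); then Mendoza and Fontaine (Minister Plenipotentiary).
Among Sato, Tran, Lund and Petrov, by years accredited (higher first): Sato (28 years) before Tran (23 years) before Lund (12 years) before Petrov (5 years).
Among Mendoza and Fontaine, by years accredited (higher first): Mendoza (20 years) before Fontaine (6 years).
Order: Sato, Tran, Lund, Petrov, Mendoza, Fontaine.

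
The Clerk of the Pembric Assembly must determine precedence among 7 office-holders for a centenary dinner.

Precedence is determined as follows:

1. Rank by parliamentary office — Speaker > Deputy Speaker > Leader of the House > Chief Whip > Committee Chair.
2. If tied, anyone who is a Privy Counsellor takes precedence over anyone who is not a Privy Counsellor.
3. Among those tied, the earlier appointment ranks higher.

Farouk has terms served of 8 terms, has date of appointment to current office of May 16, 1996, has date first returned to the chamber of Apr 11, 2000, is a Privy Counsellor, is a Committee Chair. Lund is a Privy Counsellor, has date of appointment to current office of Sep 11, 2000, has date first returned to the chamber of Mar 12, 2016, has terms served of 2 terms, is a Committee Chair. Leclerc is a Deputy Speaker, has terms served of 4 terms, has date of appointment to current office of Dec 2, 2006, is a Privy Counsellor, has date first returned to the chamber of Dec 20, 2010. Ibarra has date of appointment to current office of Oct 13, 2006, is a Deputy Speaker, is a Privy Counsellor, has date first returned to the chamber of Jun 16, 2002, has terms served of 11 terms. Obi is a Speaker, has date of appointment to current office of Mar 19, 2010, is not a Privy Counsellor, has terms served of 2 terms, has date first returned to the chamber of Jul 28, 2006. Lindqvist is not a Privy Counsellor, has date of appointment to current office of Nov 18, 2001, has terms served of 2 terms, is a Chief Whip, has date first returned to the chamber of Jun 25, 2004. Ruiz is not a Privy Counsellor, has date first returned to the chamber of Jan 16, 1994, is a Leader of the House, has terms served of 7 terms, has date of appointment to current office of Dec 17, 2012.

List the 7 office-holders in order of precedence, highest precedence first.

Obi, Ibarra, Leclerc, Ruiz, Lindqvist, Farouk, Lund

By parliamentary office: Obi (Speaker); then Ibarra and Leclerc (Deputy Speaker); then Ruiz (Leader of the House); then Lindqvist (Chief Whip); then Farouk and Lund (Committee Chair).
Ibarra and Leclerc are each a Privy Counsellor, so the next rule applies.
Among Ibarra and Leclerc, by date of appointment to current office (earlier first): Ibarra (Oct 13, 2006) before Leclerc (Dec 2, 2006).
Farouk and Lund are each a Privy Counsellor, so the next rule applies.
Among Farouk and Lund, by date of appointment to current office (earlier first): Farouk (May 16, 1996) before Lund (Sep 11, 2000).
Full order: Obi, Ibarra, Leclerc, Ruiz, Lindqvist, Farouk, Lund.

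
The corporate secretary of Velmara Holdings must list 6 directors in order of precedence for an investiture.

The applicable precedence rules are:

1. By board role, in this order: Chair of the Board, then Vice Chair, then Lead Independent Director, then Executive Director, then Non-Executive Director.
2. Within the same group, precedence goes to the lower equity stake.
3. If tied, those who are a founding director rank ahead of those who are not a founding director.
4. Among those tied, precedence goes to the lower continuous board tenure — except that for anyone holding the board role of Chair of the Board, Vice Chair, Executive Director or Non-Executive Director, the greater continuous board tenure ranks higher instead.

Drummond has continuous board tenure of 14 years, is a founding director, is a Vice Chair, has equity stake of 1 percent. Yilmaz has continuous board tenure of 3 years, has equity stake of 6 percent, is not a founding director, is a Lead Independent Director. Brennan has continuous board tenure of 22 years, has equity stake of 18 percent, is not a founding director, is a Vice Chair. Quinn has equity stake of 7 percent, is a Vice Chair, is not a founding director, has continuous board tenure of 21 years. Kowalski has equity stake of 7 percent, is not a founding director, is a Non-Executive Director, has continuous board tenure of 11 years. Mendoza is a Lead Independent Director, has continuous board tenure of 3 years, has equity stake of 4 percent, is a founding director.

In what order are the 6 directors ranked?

By board role: Drummond, Quinn and Brennan (Vice Chair); then Mendoza and Yilmaz (Lead Independent Director); then Kowalski (Non-Executive Director).
Among Drummond, Quinn and Brennan, by equity stake (lower first): Drummond (1 percent) before Quinn (7 percent) before Brennan (18 percent).
Among Mendoza and Yilmaz, by equity stake (lower first): Mendoza (4 percent) before Yilmaz (6 percent).
Full order: Drummond, Quinn, Brennan, Mendoza, Yilmaz, Kowalski.

Drummond, Quinn, Brennan, Mendoza, Yilmaz, Kowalski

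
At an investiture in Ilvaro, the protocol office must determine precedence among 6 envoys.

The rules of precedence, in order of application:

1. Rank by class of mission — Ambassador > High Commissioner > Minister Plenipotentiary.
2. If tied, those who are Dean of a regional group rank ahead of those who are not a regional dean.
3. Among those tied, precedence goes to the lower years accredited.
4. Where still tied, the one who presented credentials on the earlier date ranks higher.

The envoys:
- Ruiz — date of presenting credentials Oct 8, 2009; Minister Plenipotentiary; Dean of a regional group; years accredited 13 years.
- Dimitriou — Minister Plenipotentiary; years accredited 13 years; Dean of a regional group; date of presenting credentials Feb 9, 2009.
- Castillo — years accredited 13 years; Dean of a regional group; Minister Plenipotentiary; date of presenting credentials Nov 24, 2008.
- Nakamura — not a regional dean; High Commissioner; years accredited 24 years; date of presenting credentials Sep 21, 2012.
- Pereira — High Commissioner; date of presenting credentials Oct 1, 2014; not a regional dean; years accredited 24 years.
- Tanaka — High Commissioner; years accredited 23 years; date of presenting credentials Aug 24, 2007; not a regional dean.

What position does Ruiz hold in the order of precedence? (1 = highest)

6

By class of mission: Tanaka, Nakamura and Pereira (High Commissioner); then Castillo, Dimitriou and Ruiz (Minister Plenipotentiary).
Tanaka, Nakamura and Pereira are each not a regional dean, so the next rule applies.
Among Tanaka, Nakamura and Pereira, by years accredited (lower first): Tanaka (23 years) before Nakamura and Pereira (24 years).
Among Nakamura and Pereira, by date of presenting credentials (earlier first): Nakamura (Sep 21, 2012) before Pereira (Oct 1, 2014).
Castillo, Dimitriou and Ruiz are each Dean of a regional group, so the next rule applies.
Castillo, Dimitriou and Ruiz all have years accredited 13 years, so the next rule applies.
Among Castillo, Dimitriou and Ruiz, by date of presenting credentials (earlier first): Castillo (Nov 24, 2008) before Dimitriou (Feb 9, 2009) before Ruiz (Oct 8, 2009).
Order: Tanaka, Nakamura, Pereira, Castillo, Dimitriou, Ruiz. So position 6.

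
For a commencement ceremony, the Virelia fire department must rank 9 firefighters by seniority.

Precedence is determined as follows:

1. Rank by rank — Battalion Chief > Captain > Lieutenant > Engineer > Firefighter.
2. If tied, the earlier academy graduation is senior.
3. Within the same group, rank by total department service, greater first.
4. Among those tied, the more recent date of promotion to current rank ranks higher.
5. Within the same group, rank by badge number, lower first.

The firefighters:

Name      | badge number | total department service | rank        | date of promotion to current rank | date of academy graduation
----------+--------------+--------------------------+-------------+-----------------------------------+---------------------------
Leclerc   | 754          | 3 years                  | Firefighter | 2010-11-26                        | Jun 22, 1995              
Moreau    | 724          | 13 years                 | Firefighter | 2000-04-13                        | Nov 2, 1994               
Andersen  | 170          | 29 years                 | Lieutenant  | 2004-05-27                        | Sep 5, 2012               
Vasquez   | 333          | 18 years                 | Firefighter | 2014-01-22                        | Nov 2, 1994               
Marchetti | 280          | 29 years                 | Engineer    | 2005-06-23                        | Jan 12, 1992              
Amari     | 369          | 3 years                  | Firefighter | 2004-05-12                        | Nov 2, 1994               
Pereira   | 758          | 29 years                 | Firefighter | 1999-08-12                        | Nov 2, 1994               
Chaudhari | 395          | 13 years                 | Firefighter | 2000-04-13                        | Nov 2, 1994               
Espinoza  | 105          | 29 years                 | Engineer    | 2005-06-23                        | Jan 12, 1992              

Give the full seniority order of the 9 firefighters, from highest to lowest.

Andersen, Espinoza, Marchetti, Pereira, Vasquez, Chaudhari, Moreau, Amari, Leclerc

By rank: Andersen (Lieutenant); then Espinoza and Marchetti (Engineer); then Pereira, Vasquez, Chaudhari, Moreau, Amari and Leclerc (Firefighter).
Espinoza and Marchetti both have date of academy graduation Jan 12, 1992, so the next rule applies.
Espinoza and Marchetti both have total department service 29 years, so the next rule applies.
Espinoza and Marchetti both have date of promotion to current rank 2005-06-23, so the next rule applies.
Among Espinoza and Marchetti, by badge number (lower first): Espinoza (105) before Marchetti (280).
Among Pereira, Vasquez, Chaudhari, Moreau, Amari and Leclerc, by date of academy graduation (earlier first): Pereira, Vasquez, Chaudhari, Moreau and Amari (Nov 2, 1994) before Leclerc (Jun 22, 1995).
Among Pereira, Vasquez, Chaudhari, Moreau and Amari, by total department service (higher first): Pereira (29 years) before Vasquez (18 years) before Chaudhari and Moreau (13 years) before Amari (3 years).
Chaudhari and Moreau both have date of promotion to current rank 2000-04-13, so the next rule applies.
Among Chaudhari and Moreau, by badge number (lower first): Chaudhari (395) before Moreau (724).
Full order: Andersen, Espinoza, Marchetti, Pereira, Vasquez, Chaudhari, Moreau, Amari, Leclerc.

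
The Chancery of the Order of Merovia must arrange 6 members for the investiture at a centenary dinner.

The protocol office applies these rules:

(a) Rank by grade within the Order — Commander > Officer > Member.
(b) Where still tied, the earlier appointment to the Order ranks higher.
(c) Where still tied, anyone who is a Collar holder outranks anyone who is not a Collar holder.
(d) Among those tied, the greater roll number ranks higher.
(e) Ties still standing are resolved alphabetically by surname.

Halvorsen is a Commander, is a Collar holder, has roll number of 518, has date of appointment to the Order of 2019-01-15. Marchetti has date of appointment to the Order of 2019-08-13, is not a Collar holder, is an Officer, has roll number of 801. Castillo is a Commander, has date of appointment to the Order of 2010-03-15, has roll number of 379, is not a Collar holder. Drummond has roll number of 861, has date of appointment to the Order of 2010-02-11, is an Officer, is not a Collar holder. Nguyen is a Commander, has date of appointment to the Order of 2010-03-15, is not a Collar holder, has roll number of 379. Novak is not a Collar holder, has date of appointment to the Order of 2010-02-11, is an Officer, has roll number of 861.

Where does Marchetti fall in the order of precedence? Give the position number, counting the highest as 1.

6

By grade within the Order: Castillo, Nguyen and Halvorsen (Commander); then Drummond, Novak and Marchetti (Officer).
Among Castillo, Nguyen and Halvorsen, by date of appointment to the Order (earlier first): Castillo and Nguyen (2010-03-15) before Halvorsen (2019-01-15).
Castillo and Nguyen are each not a Collar holder, so the next rule applies.
Castillo and Nguyen both have roll number 379, so the next rule applies.
Among Castillo and Nguyen, alphabetically by surname: Castillo before Nguyen.
Among Drummond, Novak and Marchetti, by date of appointment to the Order (earlier first): Drummond and Novak (2010-02-11) before Marchetti (2019-08-13).
Drummond and Novak are each not a Collar holder, so the next rule applies.
Drummond and Novak both have roll number 861, so the next rule applies.
Among Drummond and Novak, alphabetically by surname: Drummond before Novak.
Order: Castillo, Nguyen, Halvorsen, Drummond, Novak, Marchetti. So position 6.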